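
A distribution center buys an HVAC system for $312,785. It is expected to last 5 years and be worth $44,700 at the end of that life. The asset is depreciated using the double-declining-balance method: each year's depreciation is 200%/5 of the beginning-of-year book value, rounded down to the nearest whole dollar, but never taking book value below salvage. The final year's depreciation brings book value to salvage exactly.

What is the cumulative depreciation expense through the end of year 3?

$245,223

Depreciable base = $312,785 − $44,700 = $268,085.
Year 1: ⌊$312,785 × 200%/5⌋ = $125,114. Book value $187,671.
Year 2: ⌊$187,671 × 200%/5⌋ = $75,068. Book value $112,603.
Year 3: ⌊$112,603 × 200%/5⌋ = $45,041. Book value $67,562.
Accumulated through year 3 = $312,785 − $67,562 = $245,223.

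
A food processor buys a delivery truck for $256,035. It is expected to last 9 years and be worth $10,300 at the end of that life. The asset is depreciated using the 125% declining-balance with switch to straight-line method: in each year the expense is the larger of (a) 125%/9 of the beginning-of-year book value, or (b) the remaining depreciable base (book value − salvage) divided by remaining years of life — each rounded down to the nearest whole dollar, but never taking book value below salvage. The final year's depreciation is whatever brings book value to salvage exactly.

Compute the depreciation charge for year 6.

Depreciable base = $256,035 − $10,300 = $245,735.
Year 1: DB = ⌊$256,035 × 125%/9⌋ = $35,560; SL = ⌊$245,735/9⌋ = $27,303 → take DB $35,560. Book value $220,475.
Year 2: DB = ⌊$220,475 × 125%/9⌋ = $30,621; SL = ⌊$210,175/8⌋ = $26,271 → take DB $30,621. Book value $189,854.
Year 3: DB = ⌊$189,854 × 125%/9⌋ = $26,368; SL = ⌊$179,554/7⌋ = $25,650 → take DB $26,368. Book value $163,486.
Year 4: DB = ⌊$163,486 × 125%/9⌋ = $22,706; SL = ⌊$153,186/6⌋ = $25,531 → take SL $25,531. Book value $137,955.
Year 5: DB = ⌊$137,955 × 125%/9⌋ = $19,160; SL = ⌊$127,655/5⌋ = $25,531 → take SL $25,531. Book value $112,424.
Year 6: DB = ⌊$112,424 × 125%/9⌋ = $15,614; SL = ⌊$102,124/4⌋ = $25,531 → take SL $25,531. Book value $86,893.

$25,531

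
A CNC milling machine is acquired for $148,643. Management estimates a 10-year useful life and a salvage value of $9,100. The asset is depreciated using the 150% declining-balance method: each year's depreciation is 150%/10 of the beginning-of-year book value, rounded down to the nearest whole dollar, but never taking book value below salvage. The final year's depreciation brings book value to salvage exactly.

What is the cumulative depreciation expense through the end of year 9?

$114,212

Depreciable base = $148,643 − $9,100 = $139,543.
Year 1: ⌊$148,643 × 150%/10⌋ = $22,296. Book value $126,347.
Year 2: ⌊$126,347 × 150%/10⌋ = $18,952. Book value $107,395.
Year 3: ⌊$107,395 × 150%/10⌋ = $16,109. Book value $91,286.
Year 4: ⌊$91,286 × 150%/10⌋ = $13,692. Book value $77,594.
Year 5: ⌊$77,594 × 150%/10⌋ = $11,639. Book value $65,955.
Year 6: ⌊$65,955 × 150%/10⌋ = $9,893. Book value $56,062.
Year 7: ⌊$56,062 × 150%/10⌋ = $8,409. Book value $47,653.
Year 8: ⌊$47,653 × 150%/10⌋ = $7,147. Book value $40,506.
Year 9: ⌊$40,506 × 150%/10⌋ = $6,075. Book value $34,431.
Accumulated through year 9 = $148,643 − $34,431 = $114,212.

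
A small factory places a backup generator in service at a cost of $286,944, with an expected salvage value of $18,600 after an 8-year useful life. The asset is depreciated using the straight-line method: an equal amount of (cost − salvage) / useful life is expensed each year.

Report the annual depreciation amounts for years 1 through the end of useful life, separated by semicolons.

$33,543; $33,543; $33,543; $33,543; $33,543; $33,543; $33,543; $33,543

Depreciable base = $286,944 − $18,600 = $268,344.
Annual expense = $268,344 / 8 = $33,543.
End of year 1: book value $253,401.
End of year 2: book value $219,858.
End of year 3: book value $186,315.
End of year 4: book value $152,772.
End of year 5: book value $119,229.
End of year 6: book value $85,686.
End of year 7: book value $52,143.
End of year 8: book value $18,600.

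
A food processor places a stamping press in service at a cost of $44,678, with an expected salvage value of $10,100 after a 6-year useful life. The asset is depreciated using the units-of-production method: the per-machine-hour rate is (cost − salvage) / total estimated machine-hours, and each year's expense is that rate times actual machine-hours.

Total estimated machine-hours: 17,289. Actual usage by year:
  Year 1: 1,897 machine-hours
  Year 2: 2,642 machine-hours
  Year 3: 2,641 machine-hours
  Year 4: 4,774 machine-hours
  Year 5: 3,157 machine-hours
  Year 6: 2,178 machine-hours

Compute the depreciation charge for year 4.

$9,548

Depreciable base = $44,678 − $10,100 = $34,578.
Rate = $34,578 / 17,289 machine-hours = $2 per machine-hour.
Year 1: 1,897 × $2 = $3,794. Book value $40,884.
Year 2: 2,642 × $2 = $5,284. Book value $35,600.
Year 3: 2,641 × $2 = $5,282. Book value $30,318.
Year 4: 4,774 × $2 = $9,548. Book value $20,770.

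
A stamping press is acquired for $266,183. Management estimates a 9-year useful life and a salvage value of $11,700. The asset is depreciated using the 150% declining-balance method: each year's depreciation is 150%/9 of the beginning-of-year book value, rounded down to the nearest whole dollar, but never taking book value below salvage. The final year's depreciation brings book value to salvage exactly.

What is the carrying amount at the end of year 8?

Depreciable base = $266,183 − $11,700 = $254,483.
Year 1: ⌊$266,183 × 150%/9⌋ = $44,363. Book value $221,820.
Year 2: ⌊$221,820 × 150%/9⌋ = $36,970. Book value $184,850.
Year 3: ⌊$184,850 × 150%/9⌋ = $30,808. Book value $154,042.
Year 4: ⌊$154,042 × 150%/9⌋ = $25,673. Book value $128,369.
Year 5: ⌊$128,369 × 150%/9⌋ = $21,394. Book value $106,975.
Year 6: ⌊$106,975 × 150%/9⌋ = $17,829. Book value $89,146.
Year 7: ⌊$89,146 × 150%/9⌋ = $14,857. Book value $74,289.
Year 8: ⌊$74,289 × 150%/9⌋ = $12,381. Book value $61,908.

$61,908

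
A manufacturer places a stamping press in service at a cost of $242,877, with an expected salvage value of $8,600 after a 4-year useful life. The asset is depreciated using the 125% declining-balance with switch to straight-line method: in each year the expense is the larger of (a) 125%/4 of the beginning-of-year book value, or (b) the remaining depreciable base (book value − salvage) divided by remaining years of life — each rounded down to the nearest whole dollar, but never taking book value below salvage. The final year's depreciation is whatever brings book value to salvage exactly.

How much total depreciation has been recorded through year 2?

Depreciable base = $242,877 − $8,600 = $234,277.
Year 1: DB = ⌊$242,877 × 125%/4⌋ = $75,899; SL = ⌊$234,277/4⌋ = $58,569 → take DB $75,899. Book value $166,978.
Year 2: DB = ⌊$166,978 × 125%/4⌋ = $52,180; SL = ⌊$158,378/3⌋ = $52,792 → take SL $52,792. Book value $114,186.
Accumulated through year 2 = $242,877 − $114,186 = $128,691.

$128,691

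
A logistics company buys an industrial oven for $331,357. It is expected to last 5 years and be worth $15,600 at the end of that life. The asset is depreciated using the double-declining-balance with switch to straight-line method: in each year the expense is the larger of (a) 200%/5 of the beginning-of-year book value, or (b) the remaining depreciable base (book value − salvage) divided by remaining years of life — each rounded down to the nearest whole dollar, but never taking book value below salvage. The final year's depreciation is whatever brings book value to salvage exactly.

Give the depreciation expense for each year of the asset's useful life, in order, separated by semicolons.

Depreciable base = $331,357 − $15,600 = $315,757.
Year 1: DB = ⌊$331,357 × 200%/5⌋ = $132,542; SL = ⌊$315,757/5⌋ = $63,151 → take DB $132,542. Book value $198,815.
Year 2: DB = ⌊$198,815 × 200%/5⌋ = $79,526; SL = ⌊$183,215/4⌋ = $45,803 → take DB $79,526. Book value $119,289.
Year 3: DB = ⌊$119,289 × 200%/5⌋ = $47,715; SL = ⌊$103,689/3⌋ = $34,563 → take DB $47,715. Book value $71,574.
Year 4: DB = ⌊$71,574 × 200%/5⌋ = $28,629; SL = ⌊$55,974/2⌋ = $27,987 → take DB $28,629. Book value $42,945.
Year 5 (final): $42,945 − $15,600 = $27,345. Book value $15,600.

$132,542; $79,526; $47,715; $28,629; $27,345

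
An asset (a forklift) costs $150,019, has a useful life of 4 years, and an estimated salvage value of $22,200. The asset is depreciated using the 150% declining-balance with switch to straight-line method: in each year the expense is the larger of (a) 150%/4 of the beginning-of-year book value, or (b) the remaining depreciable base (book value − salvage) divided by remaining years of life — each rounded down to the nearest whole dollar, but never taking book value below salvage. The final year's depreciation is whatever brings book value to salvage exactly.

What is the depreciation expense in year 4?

Depreciable base = $150,019 − $22,200 = $127,819.
Year 1: DB = ⌊$150,019 × 150%/4⌋ = $56,257; SL = ⌊$127,819/4⌋ = $31,954 → take DB $56,257. Book value $93,762.
Year 2: DB = ⌊$93,762 × 150%/4⌋ = $35,160; SL = ⌊$71,562/3⌋ = $23,854 → take DB $35,160. Book value $58,602.
Year 3: DB = ⌊$58,602 × 150%/4⌋ = $21,975; SL = ⌊$36,402/2⌋ = $18,201 → take DB $21,975. Book value $36,627.
Year 4 (final): $36,627 − $22,200 = $14,427. Book value $22,200.

$14,427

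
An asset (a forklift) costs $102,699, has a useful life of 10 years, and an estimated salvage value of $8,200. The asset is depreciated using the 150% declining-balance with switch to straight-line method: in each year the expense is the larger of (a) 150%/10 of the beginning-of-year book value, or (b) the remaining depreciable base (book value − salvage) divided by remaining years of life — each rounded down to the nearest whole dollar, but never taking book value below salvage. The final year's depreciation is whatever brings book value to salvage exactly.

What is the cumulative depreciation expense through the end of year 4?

$49,088

Depreciable base = $102,699 − $8,200 = $94,499.
Year 1: DB = ⌊$102,699 × 150%/10⌋ = $15,404; SL = ⌊$94,499/10⌋ = $9,449 → take DB $15,404. Book value $87,295.
Year 2: DB = ⌊$87,295 × 150%/10⌋ = $13,094; SL = ⌊$79,095/9⌋ = $8,788 → take DB $13,094. Book value $74,201.
Year 3: DB = ⌊$74,201 × 150%/10⌋ = $11,130; SL = ⌊$66,001/8⌋ = $8,250 → take DB $11,130. Book value $63,071.
Year 4: DB = ⌊$63,071 × 150%/10⌋ = $9,460; SL = ⌊$54,871/7⌋ = $7,838 → take DB $9,460. Book value $53,611.
Accumulated through year 4 = $102,699 − $53,611 = $49,088.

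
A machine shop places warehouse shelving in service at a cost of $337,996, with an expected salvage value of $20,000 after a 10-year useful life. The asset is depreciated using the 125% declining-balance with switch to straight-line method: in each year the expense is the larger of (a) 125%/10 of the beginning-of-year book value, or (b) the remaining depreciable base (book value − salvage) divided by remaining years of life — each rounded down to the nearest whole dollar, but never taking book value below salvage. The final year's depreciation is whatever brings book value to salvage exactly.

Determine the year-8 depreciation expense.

$29,490

Depreciable base = $337,996 − $20,000 = $317,996.
Year 1: DB = ⌊$337,996 × 125%/10⌋ = $42,249; SL = ⌊$317,996/10⌋ = $31,799 → take DB $42,249. Book value $295,747.
Year 2: DB = ⌊$295,747 × 125%/10⌋ = $36,968; SL = ⌊$275,747/9⌋ = $30,638 → take DB $36,968. Book value $258,779.
Year 3: DB = ⌊$258,779 × 125%/10⌋ = $32,347; SL = ⌊$238,779/8⌋ = $29,847 → take DB $32,347. Book value $226,432.
Year 4: DB = ⌊$226,432 × 125%/10⌋ = $28,304; SL = ⌊$206,432/7⌋ = $29,490 → take SL $29,490. Book value $196,942.
Year 5: DB = ⌊$196,942 × 125%/10⌋ = $24,617; SL = ⌊$176,942/6⌋ = $29,490 → take SL $29,490. Book value $167,452.
Year 6: DB = ⌊$167,452 × 125%/10⌋ = $20,931; SL = ⌊$147,452/5⌋ = $29,490 → take SL $29,490. Book value $137,962.
Year 7: DB = ⌊$137,962 × 125%/10⌋ = $17,245; SL = ⌊$117,962/4⌋ = $29,490 → take SL $29,490. Book value $108,472.
Year 8: DB = ⌊$108,472 × 125%/10⌋ = $13,559; SL = ⌊$88,472/3⌋ = $29,490 → take SL $29,490. Book value $78,982.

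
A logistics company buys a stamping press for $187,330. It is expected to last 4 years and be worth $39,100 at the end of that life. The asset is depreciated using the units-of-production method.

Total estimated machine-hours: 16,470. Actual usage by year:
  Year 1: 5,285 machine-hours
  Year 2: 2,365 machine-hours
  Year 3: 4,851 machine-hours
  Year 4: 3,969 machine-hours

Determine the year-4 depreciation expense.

$35,721

Depreciable base = $187,330 − $39,100 = $148,230.
Rate = $148,230 / 16,470 machine-hours = $9 per machine-hour.
Year 1: 5,285 × $9 = $47,565. Book value $139,765.
Year 2: 2,365 × $9 = $21,285. Book value $118,480.
Year 3: 4,851 × $9 = $43,659. Book value $74,821.
Year 4: 3,969 × $9 = $35,721. Book value $39,100.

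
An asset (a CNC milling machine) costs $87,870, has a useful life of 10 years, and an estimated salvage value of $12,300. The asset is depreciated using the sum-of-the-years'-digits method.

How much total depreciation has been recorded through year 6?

Depreciable base = $87,870 − $12,300 = $75,570.
Sum of the years' digits = 10+9+8+7+6+5+4+3+2+1 = 55.
Year 1: $75,570 × 10/55 = $13,740. Book value $74,130.
Year 2: $75,570 × 9/55 = $12,366. Book value $61,764.
Year 3: $75,570 × 8/55 = $10,992. Book value $50,772.
Year 4: $75,570 × 7/55 = $9,618. Book value $41,154.
Year 5: $75,570 × 6/55 = $8,244. Book value $32,910.
Year 6: $75,570 × 5/55 = $6,870. Book value $26,040.
Accumulated through year 6 = $87,870 − $26,040 = $61,830.

$61,830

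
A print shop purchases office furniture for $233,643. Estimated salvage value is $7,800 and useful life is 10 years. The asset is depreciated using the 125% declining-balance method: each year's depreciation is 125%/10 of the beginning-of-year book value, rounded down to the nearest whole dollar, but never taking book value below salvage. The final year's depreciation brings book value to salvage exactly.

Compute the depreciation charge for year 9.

$10,035

Depreciable base = $233,643 − $7,800 = $225,843.
Year 1: ⌊$233,643 × 125%/10⌋ = $29,205. Book value $204,438.
Year 2: ⌊$204,438 × 125%/10⌋ = $25,554. Book value $178,884.
Year 3: ⌊$178,884 × 125%/10⌋ = $22,360. Book value $156,524.
Year 4: ⌊$156,524 × 125%/10⌋ = $19,565. Book value $136,959.
Year 5: ⌊$136,959 × 125%/10⌋ = $17,119. Book value $119,840.
Year 6: ⌊$119,840 × 125%/10⌋ = $14,980. Book value $104,860.
Year 7: ⌊$104,860 × 125%/10⌋ = $13,107. Book value $91,753.
Year 8: ⌊$91,753 × 125%/10⌋ = $11,469. Book value $80,284.
Year 9: ⌊$80,284 × 125%/10⌋ = $10,035. Book value $70,249.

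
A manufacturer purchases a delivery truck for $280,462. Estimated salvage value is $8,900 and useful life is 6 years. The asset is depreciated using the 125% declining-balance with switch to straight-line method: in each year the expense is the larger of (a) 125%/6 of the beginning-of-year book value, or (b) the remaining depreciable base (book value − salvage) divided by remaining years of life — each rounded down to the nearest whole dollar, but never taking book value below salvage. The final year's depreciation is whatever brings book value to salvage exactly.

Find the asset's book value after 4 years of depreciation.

$92,339

Depreciable base = $280,462 − $8,900 = $271,562.
Year 1: DB = ⌊$280,462 × 125%/6⌋ = $58,429; SL = ⌊$271,562/6⌋ = $45,260 → take DB $58,429. Book value $222,033.
Year 2: DB = ⌊$222,033 × 125%/6⌋ = $46,256; SL = ⌊$213,133/5⌋ = $42,626 → take DB $46,256. Book value $175,777.
Year 3: DB = ⌊$175,777 × 125%/6⌋ = $36,620; SL = ⌊$166,877/4⌋ = $41,719 → take SL $41,719. Book value $134,058.
Year 4: DB = ⌊$134,058 × 125%/6⌋ = $27,928; SL = ⌊$125,158/3⌋ = $41,719 → take SL $41,719. Book value $92,339.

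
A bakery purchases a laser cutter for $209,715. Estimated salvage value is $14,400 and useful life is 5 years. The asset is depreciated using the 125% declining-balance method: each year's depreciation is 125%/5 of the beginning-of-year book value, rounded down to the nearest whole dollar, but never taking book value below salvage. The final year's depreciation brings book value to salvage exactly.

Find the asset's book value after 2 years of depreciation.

Depreciable base = $209,715 − $14,400 = $195,315.
Year 1: ⌊$209,715 × 125%/5⌋ = $52,428. Book value $157,287.
Year 2: ⌊$157,287 × 125%/5⌋ = $39,321. Book value $117,966.

$117,966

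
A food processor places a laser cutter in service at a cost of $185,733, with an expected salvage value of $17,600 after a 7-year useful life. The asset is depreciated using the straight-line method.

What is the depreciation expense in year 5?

$24,019

Depreciable base = $185,733 − $17,600 = $168,133.
Annual expense = $168,133 / 7 = $24,019.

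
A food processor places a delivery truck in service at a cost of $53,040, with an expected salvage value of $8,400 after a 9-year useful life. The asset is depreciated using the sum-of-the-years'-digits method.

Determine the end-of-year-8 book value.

$9,392

Depreciable base = $53,040 − $8,400 = $44,640.
Sum of the years' digits = 9+8+7+6+5+4+3+2+1 = 45.
Year 1: $44,640 × 9/45 = $8,928. Book value $44,112.
Year 2: $44,640 × 8/45 = $7,936. Book value $36,176.
Year 3: $44,640 × 7/45 = $6,944. Book value $29,232.
Year 4: $44,640 × 6/45 = $5,952. Book value $23,280.
Year 5: $44,640 × 5/45 = $4,960. Book value $18,320.
Year 6: $44,640 × 4/45 = $3,968. Book value $14,352.
Year 7: $44,640 × 3/45 = $2,976. Book value $11,376.
Year 8: $44,640 × 2/45 = $1,984. Book value $9,392.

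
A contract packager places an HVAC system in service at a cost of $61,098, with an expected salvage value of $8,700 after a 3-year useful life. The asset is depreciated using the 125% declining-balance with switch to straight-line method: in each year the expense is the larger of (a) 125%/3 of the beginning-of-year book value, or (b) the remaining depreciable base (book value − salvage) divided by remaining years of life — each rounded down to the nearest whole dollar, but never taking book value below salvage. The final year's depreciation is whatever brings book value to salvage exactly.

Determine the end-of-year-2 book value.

Depreciable base = $61,098 − $8,700 = $52,398.
Year 1: DB = ⌊$61,098 × 125%/3⌋ = $25,457; SL = ⌊$52,398/3⌋ = $17,466 → take DB $25,457. Book value $35,641.
Year 2: DB = ⌊$35,641 × 125%/3⌋ = $14,850; SL = ⌊$26,941/2⌋ = $13,470 → take DB $14,850. Book value $20,791.

$20,791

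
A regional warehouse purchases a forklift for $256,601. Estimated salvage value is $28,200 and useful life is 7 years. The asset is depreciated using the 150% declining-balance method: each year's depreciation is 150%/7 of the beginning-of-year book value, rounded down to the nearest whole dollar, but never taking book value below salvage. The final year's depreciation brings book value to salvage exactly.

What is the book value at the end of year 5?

$76,841

Depreciable base = $256,601 − $28,200 = $228,401.
Year 1: ⌊$256,601 × 150%/7⌋ = $54,985. Book value $201,616.
Year 2: ⌊$201,616 × 150%/7⌋ = $43,203. Book value $158,413.
Year 3: ⌊$158,413 × 150%/7⌋ = $33,945. Book value $124,468.
Year 4: ⌊$124,468 × 150%/7⌋ = $26,671. Book value $97,797.
Year 5: ⌊$97,797 × 150%/7⌋ = $20,956. Book value $76,841.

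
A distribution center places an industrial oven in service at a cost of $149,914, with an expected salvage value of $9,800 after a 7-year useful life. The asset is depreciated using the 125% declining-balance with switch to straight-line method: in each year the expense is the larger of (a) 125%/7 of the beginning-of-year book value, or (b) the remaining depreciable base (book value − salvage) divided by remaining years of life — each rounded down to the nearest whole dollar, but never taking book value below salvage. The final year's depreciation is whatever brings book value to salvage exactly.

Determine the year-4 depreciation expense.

$18,271

Depreciable base = $149,914 − $9,800 = $140,114.
Year 1: DB = ⌊$149,914 × 125%/7⌋ = $26,770; SL = ⌊$140,114/7⌋ = $20,016 → take DB $26,770. Book value $123,144.
Year 2: DB = ⌊$123,144 × 125%/7⌋ = $21,990; SL = ⌊$113,344/6⌋ = $18,890 → take DB $21,990. Book value $101,154.
Year 3: DB = ⌊$101,154 × 125%/7⌋ = $18,063; SL = ⌊$91,354/5⌋ = $18,270 → take SL $18,270. Book value $82,884.
Year 4: DB = ⌊$82,884 × 125%/7⌋ = $14,800; SL = ⌊$73,084/4⌋ = $18,271 → take SL $18,271. Book value $64,613.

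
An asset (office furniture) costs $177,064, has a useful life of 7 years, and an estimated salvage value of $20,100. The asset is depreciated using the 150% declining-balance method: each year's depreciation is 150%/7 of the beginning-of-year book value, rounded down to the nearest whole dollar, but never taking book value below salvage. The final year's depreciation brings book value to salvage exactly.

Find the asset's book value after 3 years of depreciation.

$85,888

Depreciable base = $177,064 − $20,100 = $156,964.
Year 1: ⌊$177,064 × 150%/7⌋ = $37,942. Book value $139,122.
Year 2: ⌊$139,122 × 150%/7⌋ = $29,811. Book value $109,311.
Year 3: ⌊$109,311 × 150%/7⌋ = $23,423. Book value $85,888.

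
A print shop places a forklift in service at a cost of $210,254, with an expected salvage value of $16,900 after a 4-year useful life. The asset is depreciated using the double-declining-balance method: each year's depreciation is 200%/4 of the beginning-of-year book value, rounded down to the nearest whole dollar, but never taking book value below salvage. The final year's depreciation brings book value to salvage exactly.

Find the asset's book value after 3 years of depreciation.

Depreciable base = $210,254 − $16,900 = $193,354.
Year 1: ⌊$210,254 × 200%/4⌋ = $105,127. Book value $105,127.
Year 2: ⌊$105,127 × 200%/4⌋ = $52,563. Book value $52,564.
Year 3: ⌊$52,564 × 200%/4⌋ = $26,282. Book value $26,282.

$26,282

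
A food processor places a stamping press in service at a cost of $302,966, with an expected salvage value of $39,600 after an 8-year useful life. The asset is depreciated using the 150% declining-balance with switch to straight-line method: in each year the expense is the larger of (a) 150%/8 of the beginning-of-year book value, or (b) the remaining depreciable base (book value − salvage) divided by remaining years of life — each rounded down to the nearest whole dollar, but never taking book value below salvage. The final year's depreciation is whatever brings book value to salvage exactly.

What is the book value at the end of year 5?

Depreciable base = $302,966 − $39,600 = $263,366.
Year 1: DB = ⌊$302,966 × 150%/8⌋ = $56,806; SL = ⌊$263,366/8⌋ = $32,920 → take DB $56,806. Book value $246,160.
Year 2: DB = ⌊$246,160 × 150%/8⌋ = $46,155; SL = ⌊$206,560/7⌋ = $29,508 → take DB $46,155. Book value $200,005.
Year 3: DB = ⌊$200,005 × 150%/8⌋ = $37,500; SL = ⌊$160,405/6⌋ = $26,734 → take DB $37,500. Book value $162,505.
Year 4: DB = ⌊$162,505 × 150%/8⌋ = $30,469; SL = ⌊$122,905/5⌋ = $24,581 → take DB $30,469. Book value $132,036.
Year 5: DB = ⌊$132,036 × 150%/8⌋ = $24,756; SL = ⌊$92,436/4⌋ = $23,109 → take DB $24,756. Book value $107,280.

$107,280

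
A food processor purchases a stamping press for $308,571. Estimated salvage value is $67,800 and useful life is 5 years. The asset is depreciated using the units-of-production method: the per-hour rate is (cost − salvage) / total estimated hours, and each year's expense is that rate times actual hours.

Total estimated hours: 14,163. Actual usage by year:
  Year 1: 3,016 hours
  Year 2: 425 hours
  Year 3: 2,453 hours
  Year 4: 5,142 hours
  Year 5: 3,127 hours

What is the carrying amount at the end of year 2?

$250,074

Depreciable base = $308,571 − $67,800 = $240,771.
Rate = $240,771 / 14,163 hours = $17 per hour.
Year 1: 3,016 × $17 = $51,272. Book value $257,299.
Year 2: 425 × $17 = $7,225. Book value $250,074.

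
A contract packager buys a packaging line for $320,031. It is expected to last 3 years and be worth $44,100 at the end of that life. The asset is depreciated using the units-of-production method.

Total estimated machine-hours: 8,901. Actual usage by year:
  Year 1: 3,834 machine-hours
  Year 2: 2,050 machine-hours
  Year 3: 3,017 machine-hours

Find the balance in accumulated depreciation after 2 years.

$182,404

Depreciable base = $320,031 − $44,100 = $275,931.
Rate = $275,931 / 8,901 machine-hours = $31 per machine-hour.
Year 1: 3,834 × $31 = $118,854. Book value $201,177.
Year 2: 2,050 × $31 = $63,550. Book value $137,627.
Accumulated through year 2 = $320,031 − $137,627 = $182,404.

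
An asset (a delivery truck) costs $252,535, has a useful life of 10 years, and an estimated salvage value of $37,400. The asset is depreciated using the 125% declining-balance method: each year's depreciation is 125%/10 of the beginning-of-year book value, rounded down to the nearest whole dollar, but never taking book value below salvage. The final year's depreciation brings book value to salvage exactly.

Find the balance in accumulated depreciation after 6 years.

Depreciable base = $252,535 − $37,400 = $215,135.
Year 1: ⌊$252,535 × 125%/10⌋ = $31,566. Book value $220,969.
Year 2: ⌊$220,969 × 125%/10⌋ = $27,621. Book value $193,348.
Year 3: ⌊$193,348 × 125%/10⌋ = $24,168. Book value $169,180.
Year 4: ⌊$169,180 × 125%/10⌋ = $21,147. Book value $148,033.
Year 5: ⌊$148,033 × 125%/10⌋ = $18,504. Book value $129,529.
Year 6: ⌊$129,529 × 125%/10⌋ = $16,191. Book value $113,338.
Accumulated through year 6 = $252,535 − $113,338 = $139,197.

$139,197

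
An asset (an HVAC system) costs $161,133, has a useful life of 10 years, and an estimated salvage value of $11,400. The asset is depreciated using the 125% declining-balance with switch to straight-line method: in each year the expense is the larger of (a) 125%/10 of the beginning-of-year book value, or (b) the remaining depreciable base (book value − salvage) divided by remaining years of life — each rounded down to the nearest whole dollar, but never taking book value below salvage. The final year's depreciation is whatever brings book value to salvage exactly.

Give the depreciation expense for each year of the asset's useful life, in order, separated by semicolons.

Depreciable base = $161,133 − $11,400 = $149,733.
Year 1: DB = ⌊$161,133 × 125%/10⌋ = $20,141; SL = ⌊$149,733/10⌋ = $14,973 → take DB $20,141. Book value $140,992.
Year 2: DB = ⌊$140,992 × 125%/10⌋ = $17,624; SL = ⌊$129,592/9⌋ = $14,399 → take DB $17,624. Book value $123,368.
Year 3: DB = ⌊$123,368 × 125%/10⌋ = $15,421; SL = ⌊$111,968/8⌋ = $13,996 → take DB $15,421. Book value $107,947.
Year 4: DB = ⌊$107,947 × 125%/10⌋ = $13,493; SL = ⌊$96,547/7⌋ = $13,792 → take SL $13,792. Book value $94,155.
Year 5: DB = ⌊$94,155 × 125%/10⌋ = $11,769; SL = ⌊$82,755/6⌋ = $13,792 → take SL $13,792. Book value $80,363.
Year 6: DB = ⌊$80,363 × 125%/10⌋ = $10,045; SL = ⌊$68,963/5⌋ = $13,792 → take SL $13,792. Book value $66,571.
Year 7: DB = ⌊$66,571 × 125%/10⌋ = $8,321; SL = ⌊$55,171/4⌋ = $13,792 → take SL $13,792. Book value $52,779.
Year 8: DB = ⌊$52,779 × 125%/10⌋ = $6,597; SL = ⌊$41,379/3⌋ = $13,793 → take SL $13,793. Book value $38,986.
Year 9: DB = ⌊$38,986 × 125%/10⌋ = $4,873; SL = ⌊$27,586/2⌋ = $13,793 → take SL $13,793. Book value $25,193.
Year 10 (final): $25,193 − $11,400 = $13,793. Book value $11,400.

$20,141; $17,624; $15,421; $13,792; $13,792; $13,792; $13,792; $13,793; $13,793; $13,793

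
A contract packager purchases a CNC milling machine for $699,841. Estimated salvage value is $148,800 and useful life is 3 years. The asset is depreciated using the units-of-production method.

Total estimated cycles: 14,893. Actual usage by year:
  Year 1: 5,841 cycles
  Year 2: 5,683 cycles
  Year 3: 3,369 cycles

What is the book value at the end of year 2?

$273,453

Depreciable base = $699,841 − $148,800 = $551,041.
Rate = $551,041 / 14,893 cycles = $37 per cycle.
Year 1: 5,841 × $37 = $216,117. Book value $483,724.
Year 2: 5,683 × $37 = $210,271. Book value $273,453.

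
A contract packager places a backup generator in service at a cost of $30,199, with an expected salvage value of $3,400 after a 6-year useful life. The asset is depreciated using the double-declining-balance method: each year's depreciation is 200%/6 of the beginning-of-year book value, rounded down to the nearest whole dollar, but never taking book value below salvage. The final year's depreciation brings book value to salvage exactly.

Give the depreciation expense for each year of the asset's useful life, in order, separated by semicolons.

Depreciable base = $30,199 − $3,400 = $26,799.
Year 1: ⌊$30,199 × 200%/6⌋ = $10,066. Book value $20,133.
Year 2: ⌊$20,133 × 200%/6⌋ = $6,711. Book value $13,422.
Year 3: ⌊$13,422 × 200%/6⌋ = $4,474. Book value $8,948.
Year 4: ⌊$8,948 × 200%/6⌋ = $2,982. Book value $5,966.
Year 5: ⌊$5,966 × 200%/6⌋ = $1,988. Book value $3,978.
Year 6 (final): $3,978 − $3,400 = $578. Book value $3,400.

$10,066; $6,711; $4,474; $2,982; $1,988; $578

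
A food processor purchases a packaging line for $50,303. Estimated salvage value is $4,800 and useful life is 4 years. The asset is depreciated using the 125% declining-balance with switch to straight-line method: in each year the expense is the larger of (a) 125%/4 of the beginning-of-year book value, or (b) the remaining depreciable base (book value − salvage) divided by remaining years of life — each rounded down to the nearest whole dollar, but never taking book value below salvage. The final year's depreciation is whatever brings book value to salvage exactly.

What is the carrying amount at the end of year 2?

$23,777

Depreciable base = $50,303 − $4,800 = $45,503.
Year 1: DB = ⌊$50,303 × 125%/4⌋ = $15,719; SL = ⌊$45,503/4⌋ = $11,375 → take DB $15,719. Book value $34,584.
Year 2: DB = ⌊$34,584 × 125%/4⌋ = $10,807; SL = ⌊$29,784/3⌋ = $9,928 → take DB $10,807. Book value $23,777.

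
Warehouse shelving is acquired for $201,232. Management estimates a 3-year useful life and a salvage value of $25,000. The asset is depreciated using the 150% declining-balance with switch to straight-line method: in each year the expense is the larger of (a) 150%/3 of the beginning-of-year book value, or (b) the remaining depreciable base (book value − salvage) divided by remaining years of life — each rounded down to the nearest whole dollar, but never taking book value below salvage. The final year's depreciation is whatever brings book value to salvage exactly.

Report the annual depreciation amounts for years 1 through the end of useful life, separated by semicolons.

$100,616; $50,308; $25,308

Depreciable base = $201,232 − $25,000 = $176,232.
Year 1: DB = ⌊$201,232 × 150%/3⌋ = $100,616; SL = ⌊$176,232/3⌋ = $58,744 → take DB $100,616. Book value $100,616.
Year 2: DB = ⌊$100,616 × 150%/3⌋ = $50,308; SL = ⌊$75,616/2⌋ = $37,808 → take DB $50,308. Book value $50,308.
Year 3 (final): $50,308 − $25,000 = $25,308. Book value $25,000.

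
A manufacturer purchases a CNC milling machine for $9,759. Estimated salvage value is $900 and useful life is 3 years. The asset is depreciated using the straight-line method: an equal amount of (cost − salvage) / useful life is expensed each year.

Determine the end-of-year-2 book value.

Depreciable base = $9,759 − $900 = $8,859.
Annual expense = $8,859 / 3 = $2,953.
End of year 1: book value $6,806.
End of year 2: book value $3,853.

$3,853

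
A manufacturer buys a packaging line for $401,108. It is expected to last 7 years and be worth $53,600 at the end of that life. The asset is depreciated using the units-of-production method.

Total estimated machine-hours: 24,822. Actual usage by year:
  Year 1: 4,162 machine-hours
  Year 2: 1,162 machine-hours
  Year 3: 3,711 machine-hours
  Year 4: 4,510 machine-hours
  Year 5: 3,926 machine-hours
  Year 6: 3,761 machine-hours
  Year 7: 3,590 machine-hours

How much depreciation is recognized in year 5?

Depreciable base = $401,108 − $53,600 = $347,508.
Rate = $347,508 / 24,822 machine-hours = $14 per machine-hour.
Year 1: 4,162 × $14 = $58,268. Book value $342,840.
Year 2: 1,162 × $14 = $16,268. Book value $326,572.
Year 3: 3,711 × $14 = $51,954. Book value $274,618.
Year 4: 4,510 × $14 = $63,140. Book value $211,478.
Year 5: 3,926 × $14 = $54,964. Book value $156,514.

$54,964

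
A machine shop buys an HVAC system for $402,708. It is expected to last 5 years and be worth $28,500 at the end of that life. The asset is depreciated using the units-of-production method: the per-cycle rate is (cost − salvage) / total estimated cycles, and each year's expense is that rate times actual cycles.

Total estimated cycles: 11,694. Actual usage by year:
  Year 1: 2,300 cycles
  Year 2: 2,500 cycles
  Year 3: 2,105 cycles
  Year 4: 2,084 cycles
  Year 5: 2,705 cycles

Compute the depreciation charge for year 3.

$67,360

Depreciable base = $402,708 − $28,500 = $374,208.
Rate = $374,208 / 11,694 cycles = $32 per cycle.
Year 1: 2,300 × $32 = $73,600. Book value $329,108.
Year 2: 2,500 × $32 = $80,000. Book value $249,108.
Year 3: 2,105 × $32 = $67,360. Book value $181,748.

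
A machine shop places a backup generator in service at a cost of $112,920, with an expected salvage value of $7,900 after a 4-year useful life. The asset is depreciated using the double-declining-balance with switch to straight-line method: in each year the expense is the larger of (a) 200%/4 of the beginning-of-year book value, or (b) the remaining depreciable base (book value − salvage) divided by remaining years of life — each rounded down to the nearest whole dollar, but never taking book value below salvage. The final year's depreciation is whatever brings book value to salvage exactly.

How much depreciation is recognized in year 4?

$6,215

Depreciable base = $112,920 − $7,900 = $105,020.
Year 1: DB = ⌊$112,920 × 200%/4⌋ = $56,460; SL = ⌊$105,020/4⌋ = $26,255 → take DB $56,460. Book value $56,460.
Year 2: DB = ⌊$56,460 × 200%/4⌋ = $28,230; SL = ⌊$48,560/3⌋ = $16,186 → take DB $28,230. Book value $28,230.
Year 3: DB = ⌊$28,230 × 200%/4⌋ = $14,115; SL = ⌊$20,330/2⌋ = $10,165 → take DB $14,115. Book value $14,115.
Year 4 (final): $14,115 − $7,900 = $6,215. Book value $7,900.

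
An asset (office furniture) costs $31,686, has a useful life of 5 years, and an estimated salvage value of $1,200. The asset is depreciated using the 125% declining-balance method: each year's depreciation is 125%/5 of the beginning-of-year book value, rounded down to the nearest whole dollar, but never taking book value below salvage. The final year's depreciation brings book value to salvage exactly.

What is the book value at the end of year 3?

$13,368

Depreciable base = $31,686 − $1,200 = $30,486.
Year 1: ⌊$31,686 × 125%/5⌋ = $7,921. Book value $23,765.
Year 2: ⌊$23,765 × 125%/5⌋ = $5,941. Book value $17,824.
Year 3: ⌊$17,824 × 125%/5⌋ = $4,456. Book value $13,368.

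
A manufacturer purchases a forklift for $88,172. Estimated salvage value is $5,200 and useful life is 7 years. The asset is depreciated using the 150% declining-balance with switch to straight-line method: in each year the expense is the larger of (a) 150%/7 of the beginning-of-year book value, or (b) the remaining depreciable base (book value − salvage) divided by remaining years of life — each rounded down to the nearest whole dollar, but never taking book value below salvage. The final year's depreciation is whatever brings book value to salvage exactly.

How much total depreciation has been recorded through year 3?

Depreciable base = $88,172 − $5,200 = $82,972.
Year 1: DB = ⌊$88,172 × 150%/7⌋ = $18,894; SL = ⌊$82,972/7⌋ = $11,853 → take DB $18,894. Book value $69,278.
Year 2: DB = ⌊$69,278 × 150%/7⌋ = $14,845; SL = ⌊$64,078/6⌋ = $10,679 → take DB $14,845. Book value $54,433.
Year 3: DB = ⌊$54,433 × 150%/7⌋ = $11,664; SL = ⌊$49,233/5⌋ = $9,846 → take DB $11,664. Book value $42,769.
Accumulated through year 3 = $88,172 − $42,769 = $45,403.

$45,403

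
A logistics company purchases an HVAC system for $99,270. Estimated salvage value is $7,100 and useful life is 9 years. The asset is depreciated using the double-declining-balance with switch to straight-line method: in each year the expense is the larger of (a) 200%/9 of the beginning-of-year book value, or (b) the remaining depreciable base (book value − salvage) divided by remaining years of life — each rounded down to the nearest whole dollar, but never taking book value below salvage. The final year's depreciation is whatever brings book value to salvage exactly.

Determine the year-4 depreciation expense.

Depreciable base = $99,270 − $7,100 = $92,170.
Year 1: DB = ⌊$99,270 × 200%/9⌋ = $22,060; SL = ⌊$92,170/9⌋ = $10,241 → take DB $22,060. Book value $77,210.
Year 2: DB = ⌊$77,210 × 200%/9⌋ = $17,157; SL = ⌊$70,110/8⌋ = $8,763 → take DB $17,157. Book value $60,053.
Year 3: DB = ⌊$60,053 × 200%/9⌋ = $13,345; SL = ⌊$52,953/7⌋ = $7,564 → take DB $13,345. Book value $46,708.
Year 4: DB = ⌊$46,708 × 200%/9⌋ = $10,379; SL = ⌊$39,608/6⌋ = $6,601 → take DB $10,379. Book value $36,329.

$10,379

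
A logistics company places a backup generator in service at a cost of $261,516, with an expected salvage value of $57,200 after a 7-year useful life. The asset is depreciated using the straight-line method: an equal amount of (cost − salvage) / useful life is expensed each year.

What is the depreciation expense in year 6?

$29,188

Depreciable base = $261,516 − $57,200 = $204,316.
Annual expense = $204,316 / 7 = $29,188.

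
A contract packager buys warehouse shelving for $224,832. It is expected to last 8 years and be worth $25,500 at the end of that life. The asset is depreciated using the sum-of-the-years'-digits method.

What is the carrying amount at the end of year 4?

$80,870

Depreciable base = $224,832 − $25,500 = $199,332.
Sum of the years' digits = 8+7+6+5+4+3+2+1 = 36.
Year 1: $199,332 × 8/36 = $44,296. Book value $180,536.
Year 2: $199,332 × 7/36 = $38,759. Book value $141,777.
Year 3: $199,332 × 6/36 = $33,222. Book value $108,555.
Year 4: $199,332 × 5/36 = $27,685. Book value $80,870.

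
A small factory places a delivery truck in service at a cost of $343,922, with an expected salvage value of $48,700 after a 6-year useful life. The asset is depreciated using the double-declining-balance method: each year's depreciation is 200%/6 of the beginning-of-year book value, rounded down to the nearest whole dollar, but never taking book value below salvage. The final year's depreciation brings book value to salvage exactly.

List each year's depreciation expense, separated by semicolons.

Depreciable base = $343,922 − $48,700 = $295,222.
Year 1: ⌊$343,922 × 200%/6⌋ = $114,640. Book value $229,282.
Year 2: ⌊$229,282 × 200%/6⌋ = $76,427. Book value $152,855.
Year 3: ⌊$152,855 × 200%/6⌋ = $50,951. Book value $101,904.
Year 4: ⌊$101,904 × 200%/6⌋ = $33,968. Book value $67,936.
Year 5: ⌊$67,936 × 200%/6⌋ = $22,645, capped at $19,236. Book value $48,700.
Year 6 (final): $48,700 − $48,700 = $0. Book value $48,700.

$114,640; $76,427; $50,951; $33,968; $19,236; $0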